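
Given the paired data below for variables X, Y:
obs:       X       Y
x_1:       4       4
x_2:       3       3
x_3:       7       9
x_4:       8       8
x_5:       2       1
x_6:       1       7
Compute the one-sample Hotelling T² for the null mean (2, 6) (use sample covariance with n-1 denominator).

Step 1 — sample mean vector:
  mean(X) = (4 + 3 + 7 + 8 + 2 + 1) / 6 = 25/6 = 4.1667
  mean(Y) = (4 + 3 + 9 + 8 + 1 + 7) / 6 = 32/6 = 5.3333
  x̄ = (4.1667, 5.3333),  deviation x̄ - mu_0 = (4.1667, 5.3333) - (2, 6) = (2.1667, -0.6667).

Step 2 — sample covariance matrix, S[i,j] = (1/(n-1)) · Σ_k (x_{k,i} - mean_i) · (x_{k,j} - mean_j), divisor n-1 = 5:
  S[X,X] = ((-0.1667)·(-0.1667) + (-1.1667)·(-1.1667) + (2.8333)·(2.8333) + (3.8333)·(3.8333) + (-2.1667)·(-2.1667) + (-3.1667)·(-3.1667)) / 5 = 38.8333/5 = 7.7667
  S[X,Y] = ((-0.1667)·(-1.3333) + (-1.1667)·(-2.3333) + (2.8333)·(3.6667) + (3.8333)·(2.6667) + (-2.1667)·(-4.3333) + (-3.1667)·(1.6667)) / 5 = 27.6667/5 = 5.5333
  S[Y,Y] = ((-1.3333)·(-1.3333) + (-2.3333)·(-2.3333) + (3.6667)·(3.6667) + (2.6667)·(2.6667) + (-4.3333)·(-4.3333) + (1.6667)·(1.6667)) / 5 = 49.3333/5 = 9.8667
  S = [[7.7667, 5.5333],
 [5.5333, 9.8667]].

Step 3 — invert S. det(S) = 7.7667·9.8667 - (5.5333)² = 46.0133.
  S^{-1} = (1/det) · [[d, -b], [-b, a]] = [[0.2144, -0.1203],
 [-0.1203, 0.1688]].

Step 4 — quadratic form (x̄ - mu_0)^T · S^{-1} · (x̄ - mu_0):
  S^{-1} · (x̄ - mu_0) = (0.5448, -0.3731),
  (x̄ - mu_0)^T · [...] = (2.1667)·(0.5448) + (-0.6667)·(-0.3731) = 1.4291.

Step 5 — scale by n: T² = 6 · 1.4291 = 8.5743.

T² ≈ 8.5743


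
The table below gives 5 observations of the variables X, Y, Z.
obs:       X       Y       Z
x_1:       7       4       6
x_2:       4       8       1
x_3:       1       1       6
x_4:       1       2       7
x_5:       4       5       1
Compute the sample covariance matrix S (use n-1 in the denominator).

Step 1 — column means:
  mean(X) = (7 + 4 + 1 + 1 + 4) / 5 = 17/5 = 3.4
  mean(Y) = (4 + 8 + 1 + 2 + 5) / 5 = 20/5 = 4
  mean(Z) = (6 + 1 + 6 + 7 + 1) / 5 = 21/5 = 4.2

Step 2 — sample covariance S[i,j] = (1/(n-1)) · Σ_k (x_{k,i} - mean_i) · (x_{k,j} - mean_j), with n-1 = 4.
  S[X,X] = ((3.6)·(3.6) + (0.6)·(0.6) + (-2.4)·(-2.4) + (-2.4)·(-2.4) + (0.6)·(0.6)) / 4 = 25.2/4 = 6.3
  S[X,Y] = ((3.6)·(0) + (0.6)·(4) + (-2.4)·(-3) + (-2.4)·(-2) + (0.6)·(1)) / 4 = 15/4 = 3.75
  S[X,Z] = ((3.6)·(1.8) + (0.6)·(-3.2) + (-2.4)·(1.8) + (-2.4)·(2.8) + (0.6)·(-3.2)) / 4 = -8.4/4 = -2.1
  S[Y,Y] = ((0)·(0) + (4)·(4) + (-3)·(-3) + (-2)·(-2) + (1)·(1)) / 4 = 30/4 = 7.5
  S[Y,Z] = ((0)·(1.8) + (4)·(-3.2) + (-3)·(1.8) + (-2)·(2.8) + (1)·(-3.2)) / 4 = -27/4 = -6.75
  S[Z,Z] = ((1.8)·(1.8) + (-3.2)·(-3.2) + (1.8)·(1.8) + (2.8)·(2.8) + (-3.2)·(-3.2)) / 4 = 34.8/4 = 8.7

S is symmetric (S[j,i] = S[i,j]). Assembling:

S = [[6.3, 3.75, -2.1],
 [3.75, 7.5, -6.75],
 [-2.1, -6.75, 8.7]]


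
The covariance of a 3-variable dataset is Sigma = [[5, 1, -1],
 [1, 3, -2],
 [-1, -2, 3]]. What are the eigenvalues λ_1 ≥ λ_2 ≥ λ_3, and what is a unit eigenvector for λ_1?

Step 1 — characteristic polynomial p(λ) = det(λI - Sigma) = λ³ - tr·λ² + c_1·λ - det, where tr = trace, c_1 = sum of the principal 2×2 minors, det = det(Sigma):
  tr = 5 + 3 + 3 = 11,
  c_1 = (5·3 - (1)²) + (5·3 - (-1)²) + (3·3 - (-2)²) = 14 + 14 + 5 = 33,
  det = 5·(3·3 - (-2)²) - (1)·((1)·3 - (-2)·(-1)) + (-1)·((1)·(-2) - 3·(-1)) = 5·(5) - (1)·(1) + (-1)·(1) = 23.
  So p(λ) = λ³ - 11λ² + 33λ - 23.
Step 2 — look for an integer root (rational root theorem: any rational root is an integer divisor of 23). Testing λ = 1:
  p(1) = 1 - 11 + 33 - 23 = 0  ✓
  Dividing out (λ - 1): p(λ) = (λ - 1)(λ² - 10λ + 23).
Step 3 — remaining eigenvalues from the quadratic λ² - 10λ + 23 = 0:
  Δ = 10² - 4·23 = 100 - 92 = 8,  λ = (10 ± √8)/2 = (10 ± 2.8284)/2 ≈ 6.4142 or 3.5858.
  Sorted: λ_1 = 6.4142,  λ_2 = 3.5858,  λ_3 = 1  (check: sum = 11 = tr ✓).

Step 4 — unit eigenvector for λ_1 ≈ 6.4142: v spans the null space of (Sigma - λ_1 I), whose rows are
  r_1 = (-1.4142, 1, -1),  r_2 = (1, -3.4142, -2),  r_3 = (-1, -2, -3.4142).
  v is orthogonal to every row, so take v ∝ r_1 × r_2 = ((1)·(-2) - (-1)·(-3.4142), (-1)·(1) - (-1.4142)·(-2), (-1.4142)·(-3.4142) - (1)·(1)) ≈ (-5.4142, -3.8284, 3.8284).
  Rescale (multiply by -1 so the first nonzero entry is positive): u = (5.4142, 3.8284, -3.8284).
  ||u|| = √((5.4142)² + (3.8284)² + (-3.8284)²) = √(58.6274) ≈ 7.6569,  v_1 = u/||u|| ≈ (0.7071, 0.5, -0.5) (||v_1|| = 1).

λ_1 = 6.4142,  λ_2 = 3.5858,  λ_3 = 1;  v_1 ≈ (0.7071, 0.5, -0.5)


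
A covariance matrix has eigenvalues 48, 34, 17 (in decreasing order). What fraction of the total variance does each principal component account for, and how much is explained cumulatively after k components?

Step 1 — total variance = trace(Sigma) = Σ λ_i = 48 + 34 + 17 = 99.

Step 2 — fraction explained by component i = λ_i / Σ λ:
  PC1: 48/99 = 0.4848
  PC2: 34/99 = 0.3434
  PC3: 17/99 = 0.1717

Step 3 — cumulative fraction after k components = (λ_1 + ... + λ_k) / Σ λ:
  k = 1: 48/99 = 0.4848
  k = 2: (48 + 34)/99 = 82/99 = 0.8283
  k = 3: (48 + 34 + 17)/99 = 99/99 = 1

Summary (fraction, with percent):

explained: PC1 0.4848 (48.48%), PC2 0.3434 (34.34%), PC3 0.1717 (17.17%);  cumulative: 0.4848, 0.8283, 1


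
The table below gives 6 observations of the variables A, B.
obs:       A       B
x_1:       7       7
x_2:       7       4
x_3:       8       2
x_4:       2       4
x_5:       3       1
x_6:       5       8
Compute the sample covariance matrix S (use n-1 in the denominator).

Step 1 — column means:
  mean(A) = (7 + 7 + 8 + 2 + 3 + 5) / 6 = 32/6 = 5.3333
  mean(B) = (7 + 4 + 2 + 4 + 1 + 8) / 6 = 26/6 = 4.3333

Step 2 — sample covariance S[i,j] = (1/(n-1)) · Σ_k (x_{k,i} - mean_i) · (x_{k,j} - mean_j), with n-1 = 5.
  S[A,A] = ((1.6667)·(1.6667) + (1.6667)·(1.6667) + (2.6667)·(2.6667) + (-3.3333)·(-3.3333) + (-2.3333)·(-2.3333) + (-0.3333)·(-0.3333)) / 5 = 29.3333/5 = 5.8667
  S[A,B] = ((1.6667)·(2.6667) + (1.6667)·(-0.3333) + (2.6667)·(-2.3333) + (-3.3333)·(-0.3333) + (-2.3333)·(-3.3333) + (-0.3333)·(3.6667)) / 5 = 5.3333/5 = 1.0667
  S[B,B] = ((2.6667)·(2.6667) + (-0.3333)·(-0.3333) + (-2.3333)·(-2.3333) + (-0.3333)·(-0.3333) + (-3.3333)·(-3.3333) + (3.6667)·(3.6667)) / 5 = 37.3333/5 = 7.4667

S is symmetric (S[j,i] = S[i,j]). Assembling:

S = [[5.8667, 1.0667],
 [1.0667, 7.4667]]


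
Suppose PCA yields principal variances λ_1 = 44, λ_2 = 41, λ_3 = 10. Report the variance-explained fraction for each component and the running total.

Step 1 — total variance = trace(Sigma) = Σ λ_i = 44 + 41 + 10 = 95.

Step 2 — fraction explained by component i = λ_i / Σ λ:
  PC1: 44/95 = 0.4632
  PC2: 41/95 = 0.4316
  PC3: 10/95 = 0.1053

Step 3 — cumulative fraction after k components = (λ_1 + ... + λ_k) / Σ λ:
  k = 1: 44/95 = 0.4632
  k = 2: (44 + 41)/95 = 85/95 = 0.8947
  k = 3: (44 + 41 + 10)/95 = 95/95 = 1

Summary (fraction, with percent):

explained: PC1 0.4632 (46.32%), PC2 0.4316 (43.16%), PC3 0.1053 (10.53%);  cumulative: 0.4632, 0.8947, 1


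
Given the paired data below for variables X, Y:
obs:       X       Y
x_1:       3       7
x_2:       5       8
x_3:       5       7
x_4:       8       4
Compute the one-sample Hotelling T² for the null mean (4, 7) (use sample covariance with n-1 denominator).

Step 1 — sample mean vector:
  mean(X) = (3 + 5 + 5 + 8) / 4 = 21/4 = 5.25
  mean(Y) = (7 + 8 + 7 + 4) / 4 = 26/4 = 6.5
  x̄ = (5.25, 6.5),  deviation x̄ - mu_0 = (5.25, 6.5) - (4, 7) = (1.25, -0.5).

Step 2 — sample covariance matrix, S[i,j] = (1/(n-1)) · Σ_k (x_{k,i} - mean_i) · (x_{k,j} - mean_j), divisor n-1 = 3:
  S[X,X] = ((-2.25)·(-2.25) + (-0.25)·(-0.25) + (-0.25)·(-0.25) + (2.75)·(2.75)) / 3 = 12.75/3 = 4.25
  S[X,Y] = ((-2.25)·(0.5) + (-0.25)·(1.5) + (-0.25)·(0.5) + (2.75)·(-2.5)) / 3 = -8.5/3 = -2.8333
  S[Y,Y] = ((0.5)·(0.5) + (1.5)·(1.5) + (0.5)·(0.5) + (-2.5)·(-2.5)) / 3 = 9/3 = 3
  S = [[4.25, -2.8333],
 [-2.8333, 3]].

Step 3 — invert S. det(S) = 4.25·3 - (-2.8333)² = 4.7222.
  S^{-1} = (1/det) · [[d, -b], [-b, a]] = [[0.6353, 0.6],
 [0.6, 0.9]].

Step 4 — quadratic form (x̄ - mu_0)^T · S^{-1} · (x̄ - mu_0):
  S^{-1} · (x̄ - mu_0) = (0.4941, 0.3),
  (x̄ - mu_0)^T · [...] = (1.25)·(0.4941) + (-0.5)·(0.3) = 0.4676.

Step 5 — scale by n: T² = 4 · 0.4676 = 1.8706.

T² ≈ 1.8706


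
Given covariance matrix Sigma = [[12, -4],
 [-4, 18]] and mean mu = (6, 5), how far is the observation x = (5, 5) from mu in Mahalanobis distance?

Step 1 — centre the observation: (x - mu) = (-1, 0).

Step 2 — invert Sigma. det(Sigma) = 12·18 - (-4)² = 200.
  Sigma^{-1} = (1/det) · [[d, -b], [-b, a]] = [[0.09, 0.02],
 [0.02, 0.06]].

Step 3 — form the quadratic (x - mu)^T · Sigma^{-1} · (x - mu):
  Sigma^{-1} · (x - mu) = (-0.09, -0.02).
  (x - mu)^T · [Sigma^{-1} · (x - mu)] = (-1)·(-0.09) + (0)·(-0.02) = 0.09.

Step 4 — take square root: d = √(0.09) ≈ 0.3.

d(x, mu) = √(0.09) ≈ 0.3


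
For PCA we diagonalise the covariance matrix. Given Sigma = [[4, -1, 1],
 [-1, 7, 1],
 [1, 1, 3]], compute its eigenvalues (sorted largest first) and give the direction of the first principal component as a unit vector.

Step 1 — characteristic polynomial p(λ) = det(λI - Sigma) = λ³ - tr·λ² + c_1·λ - det, where tr = trace, c_1 = sum of the principal 2×2 minors, det = det(Sigma):
  tr = 4 + 7 + 3 = 14,
  c_1 = (4·7 - (-1)²) + (4·3 - (1)²) + (7·3 - (1)²) = 27 + 11 + 20 = 58,
  det = 4·(7·3 - (1)²) - (-1)·((-1)·3 - (1)·(1)) + (1)·((-1)·(1) - 7·(1)) = 4·(20) - (-1)·(-4) + (1)·(-8) = 68.
  So p(λ) = λ³ - 14λ² + 58λ - 68.
Step 2 — look for an integer root (rational root theorem: any rational root is an integer divisor of 68). Testing λ = 2:
  p(2) = 8 - 56 + 116 - 68 = 0  ✓
  Dividing out (λ - 2): p(λ) = (λ - 2)(λ² - 12λ + 34).
Step 3 — remaining eigenvalues from the quadratic λ² - 12λ + 34 = 0:
  Δ = 12² - 4·34 = 144 - 136 = 8,  λ = (12 ± √8)/2 = (12 ± 2.8284)/2 ≈ 7.4142 or 4.5858.
  Sorted: λ_1 = 7.4142,  λ_2 = 4.5858,  λ_3 = 2  (check: sum = 14 = tr ✓).

Step 4 — unit eigenvector for λ_1 ≈ 7.4142: v spans the null space of (Sigma - λ_1 I), whose rows are
  r_1 = (-3.4142, -1, 1),  r_2 = (-1, -0.4142, 1),  r_3 = (1, 1, -4.4142).
  v is orthogonal to every row, so take v ∝ r_1 × r_2 = ((-1)·(1) - (1)·(-0.4142), (1)·(-1) - (-3.4142)·(1), (-3.4142)·(-0.4142) - (-1)·(-1)) ≈ (-0.5858, 2.4142, 0.4142).
  Rescale (multiply by -1 so the first nonzero entry is positive): u = (0.5858, -2.4142, -0.4142).
  ||u|| = √((0.5858)² + (-2.4142)² + (-0.4142)²) = √(6.3431) ≈ 2.5186,  v_1 = u/||u|| ≈ (0.2326, -0.9586, -0.1645) (||v_1|| = 1).

λ_1 = 7.4142,  λ_2 = 4.5858,  λ_3 = 2;  v_1 ≈ (0.2326, -0.9586, -0.1645)


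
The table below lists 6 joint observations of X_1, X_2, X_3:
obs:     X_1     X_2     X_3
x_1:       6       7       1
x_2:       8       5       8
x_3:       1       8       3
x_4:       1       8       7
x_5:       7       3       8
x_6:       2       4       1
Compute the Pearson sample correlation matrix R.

Step 1 — column means:
  mean(X_1) = (6 + 8 + 1 + 1 + 7 + 2) / 6 = 25/6 = 4.1667
  mean(X_2) = (7 + 5 + 8 + 8 + 3 + 4) / 6 = 35/6 = 5.8333
  mean(X_3) = (1 + 8 + 3 + 7 + 8 + 1) / 6 = 28/6 = 4.6667

Step 2 — sample variances and covariances s[i,j] = (1/(n-1)) · Σ_k (x_{k,i} - mean_i) · (x_{k,j} - mean_j), with n-1 = 5:
  s[X_1,X_1] = ((1.8333)·(1.8333) + (3.8333)·(3.8333) + (-3.1667)·(-3.1667) + (-3.1667)·(-3.1667) + (2.8333)·(2.8333) + (-2.1667)·(-2.1667)) / 5 = 50.8333/5 = 10.1667
  s[X_1,X_2] = ((1.8333)·(1.1667) + (3.8333)·(-0.8333) + (-3.1667)·(2.1667) + (-3.1667)·(2.1667) + (2.8333)·(-2.8333) + (-2.1667)·(-1.8333)) / 5 = -18.8333/5 = -3.7667
  s[X_1,X_3] = ((1.8333)·(-3.6667) + (3.8333)·(3.3333) + (-3.1667)·(-1.6667) + (-3.1667)·(2.3333) + (2.8333)·(3.3333) + (-2.1667)·(-3.6667)) / 5 = 21.3333/5 = 4.2667
  s[X_2,X_2] = ((1.1667)·(1.1667) + (-0.8333)·(-0.8333) + (2.1667)·(2.1667) + (2.1667)·(2.1667) + (-2.8333)·(-2.8333) + (-1.8333)·(-1.8333)) / 5 = 22.8333/5 = 4.5667
  s[X_2,X_3] = ((1.1667)·(-3.6667) + (-0.8333)·(3.3333) + (2.1667)·(-1.6667) + (2.1667)·(2.3333) + (-2.8333)·(3.3333) + (-1.8333)·(-3.6667)) / 5 = -8.3333/5 = -1.6667
  s[X_3,X_3] = ((-3.6667)·(-3.6667) + (3.3333)·(3.3333) + (-1.6667)·(-1.6667) + (2.3333)·(2.3333) + (3.3333)·(3.3333) + (-3.6667)·(-3.6667)) / 5 = 57.3333/5 = 11.4667
  Sample standard deviations s_i = √(s[i,i]):
  s(X_1) = √(10.1667) = 3.1885
  s(X_2) = √(4.5667) = 2.137
  s(X_3) = √(11.4667) = 3.3862

Step 3 — r_{ij} = s_{ij} / (s_i · s_j):
  r[X_1,X_1] = 1 (diagonal).
  r[X_1,X_2] = -3.7667 / (3.1885 · 2.137) = -3.7667 / 6.8138 = -0.5528
  r[X_1,X_3] = 4.2667 / (3.1885 · 3.3862) = 4.2667 / 10.7971 = 0.3952
  r[X_2,X_2] = 1 (diagonal).
  r[X_2,X_3] = -1.6667 / (2.137 · 3.3862) = -1.6667 / 7.2363 = -0.2303
  r[X_3,X_3] = 1 (diagonal).

R is symmetric with unit diagonal. Assembling:

R = [[1, -0.5528, 0.3952],
 [-0.5528, 1, -0.2303],
 [0.3952, -0.2303, 1]]


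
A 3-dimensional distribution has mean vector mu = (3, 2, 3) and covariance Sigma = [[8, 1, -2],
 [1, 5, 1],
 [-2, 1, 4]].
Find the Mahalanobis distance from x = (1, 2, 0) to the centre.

Step 1 — centre the observation: (x - mu) = (-2, 0, -3).

Step 2 — invert Sigma (cofactor / det for 3×3, or solve directly):
  Sigma^{-1} = [[0.1532, -0.0484, 0.0887],
 [-0.0484, 0.2258, -0.0806],
 [0.0887, -0.0806, 0.3145]].

Step 3 — form the quadratic (x - mu)^T · Sigma^{-1} · (x - mu):
  Sigma^{-1} · (x - mu) = (-0.5726, 0.3387, -1.121).
  (x - mu)^T · [Sigma^{-1} · (x - mu)] = (-2)·(-0.5726) + (0)·(0.3387) + (-3)·(-1.121) = 4.5081.

Step 4 — take square root: d = √(4.5081) ≈ 2.1232.

d(x, mu) = √(4.5081) ≈ 2.1232


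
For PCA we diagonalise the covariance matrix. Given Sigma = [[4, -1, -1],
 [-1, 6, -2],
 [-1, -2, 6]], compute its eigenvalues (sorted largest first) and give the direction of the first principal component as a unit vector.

Step 1 — characteristic polynomial p(λ) = det(λI - Sigma) = λ³ - tr·λ² + c_1·λ - det, where tr = trace, c_1 = sum of the principal 2×2 minors, det = det(Sigma):
  tr = 4 + 6 + 6 = 16,
  c_1 = (4·6 - (-1)²) + (4·6 - (-1)²) + (6·6 - (-2)²) = 23 + 23 + 32 = 78,
  det = 4·(6·6 - (-2)²) - (-1)·((-1)·6 - (-2)·(-1)) + (-1)·((-1)·(-2) - 6·(-1)) = 4·(32) - (-1)·(-8) + (-1)·(8) = 112.
  So p(λ) = λ³ - 16λ² + 78λ - 112.
Step 2 — look for an integer root (rational root theorem: any rational root is an integer divisor of 112). Testing λ = 8:
  p(8) = 512 - 1024 + 624 - 112 = 0  ✓
  Dividing out (λ - 8): p(λ) = (λ - 8)(λ² - 8λ + 14).
Step 3 — remaining eigenvalues from the quadratic λ² - 8λ + 14 = 0:
  Δ = 8² - 4·14 = 64 - 56 = 8,  λ = (8 ± √8)/2 = (8 ± 2.8284)/2 ≈ 5.4142 or 2.5858.
  Sorted: λ_1 = 8,  λ_2 = 5.4142,  λ_3 = 2.5858  (check: sum = 16 = tr ✓).

Step 4 — unit eigenvector for λ_1 = 8: v spans the null space of (Sigma - λ_1 I), whose rows are
  r_1 = (-4, -1, -1),  r_2 = (-1, -2, -2),  r_3 = (-1, -2, -2).
  v is orthogonal to every row, so take v ∝ r_1 × r_2 = ((-1)·(-2) - (-1)·(-2), (-1)·(-1) - (-4)·(-2), (-4)·(-2) - (-1)·(-1)) = (0, -7, 7).
  Rescale (divide by 7; multiply by -1 so the first nonzero entry is positive): u = (0, 1, -1).
  ||u|| = √((0)² + (1)² + (-1)²) = √(2) ≈ 1.4142,  v_1 = u/||u|| ≈ (0, 0.7071, -0.7071) (||v_1|| = 1).

λ_1 = 8,  λ_2 = 5.4142,  λ_3 = 2.5858;  v_1 ≈ (0, 0.7071, -0.7071)


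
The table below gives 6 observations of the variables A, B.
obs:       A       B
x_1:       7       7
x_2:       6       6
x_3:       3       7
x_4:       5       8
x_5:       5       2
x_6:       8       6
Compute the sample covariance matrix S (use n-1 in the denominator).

Step 1 — column means:
  mean(A) = (7 + 6 + 3 + 5 + 5 + 8) / 6 = 34/6 = 5.6667
  mean(B) = (7 + 6 + 7 + 8 + 2 + 6) / 6 = 36/6 = 6

Step 2 — sample covariance S[i,j] = (1/(n-1)) · Σ_k (x_{k,i} - mean_i) · (x_{k,j} - mean_j), with n-1 = 5.
  S[A,A] = ((1.3333)·(1.3333) + (0.3333)·(0.3333) + (-2.6667)·(-2.6667) + (-0.6667)·(-0.6667) + (-0.6667)·(-0.6667) + (2.3333)·(2.3333)) / 5 = 15.3333/5 = 3.0667
  S[A,B] = ((1.3333)·(1) + (0.3333)·(0) + (-2.6667)·(1) + (-0.6667)·(2) + (-0.6667)·(-4) + (2.3333)·(0)) / 5 = 0/5 = 0
  S[B,B] = ((1)·(1) + (0)·(0) + (1)·(1) + (2)·(2) + (-4)·(-4) + (0)·(0)) / 5 = 22/5 = 4.4

S is symmetric (S[j,i] = S[i,j]). Assembling:

S = [[3.0667, 0],
 [0, 4.4]]


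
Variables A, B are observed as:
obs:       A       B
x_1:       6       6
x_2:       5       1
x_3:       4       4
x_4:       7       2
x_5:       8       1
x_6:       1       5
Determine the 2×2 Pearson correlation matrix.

Step 1 — column means:
  mean(A) = (6 + 5 + 4 + 7 + 8 + 1) / 6 = 31/6 = 5.1667
  mean(B) = (6 + 1 + 4 + 2 + 1 + 5) / 6 = 19/6 = 3.1667

Step 2 — sample variances and covariances s[i,j] = (1/(n-1)) · Σ_k (x_{k,i} - mean_i) · (x_{k,j} - mean_j), with n-1 = 5:
  s[A,A] = ((0.8333)·(0.8333) + (-0.1667)·(-0.1667) + (-1.1667)·(-1.1667) + (1.8333)·(1.8333) + (2.8333)·(2.8333) + (-4.1667)·(-4.1667)) / 5 = 30.8333/5 = 6.1667
  s[A,B] = ((0.8333)·(2.8333) + (-0.1667)·(-2.1667) + (-1.1667)·(0.8333) + (1.8333)·(-1.1667) + (2.8333)·(-2.1667) + (-4.1667)·(1.8333)) / 5 = -14.1667/5 = -2.8333
  s[B,B] = ((2.8333)·(2.8333) + (-2.1667)·(-2.1667) + (0.8333)·(0.8333) + (-1.1667)·(-1.1667) + (-2.1667)·(-2.1667) + (1.8333)·(1.8333)) / 5 = 22.8333/5 = 4.5667
  Sample standard deviations s_i = √(s[i,i]):
  s(A) = √(6.1667) = 2.4833
  s(B) = √(4.5667) = 2.137

Step 3 — r_{ij} = s_{ij} / (s_i · s_j):
  r[A,A] = 1 (diagonal).
  r[A,B] = -2.8333 / (2.4833 · 2.137) = -2.8333 / 5.3067 = -0.5339
  r[B,B] = 1 (diagonal).

R is symmetric with unit diagonal. Assembling:

R = [[1, -0.5339],
 [-0.5339, 1]]


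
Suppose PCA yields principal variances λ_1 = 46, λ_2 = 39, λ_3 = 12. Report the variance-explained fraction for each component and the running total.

Step 1 — total variance = trace(Sigma) = Σ λ_i = 46 + 39 + 12 = 97.

Step 2 — fraction explained by component i = λ_i / Σ λ:
  PC1: 46/97 = 0.4742
  PC2: 39/97 = 0.4021
  PC3: 12/97 = 0.1237

Step 3 — cumulative fraction after k components = (λ_1 + ... + λ_k) / Σ λ:
  k = 1: 46/97 = 0.4742
  k = 2: (46 + 39)/97 = 85/97 = 0.8763
  k = 3: (46 + 39 + 12)/97 = 97/97 = 1

Summary (fraction, with percent):

explained: PC1 0.4742 (47.42%), PC2 0.4021 (40.21%), PC3 0.1237 (12.37%);  cumulative: 0.4742, 0.8763, 1


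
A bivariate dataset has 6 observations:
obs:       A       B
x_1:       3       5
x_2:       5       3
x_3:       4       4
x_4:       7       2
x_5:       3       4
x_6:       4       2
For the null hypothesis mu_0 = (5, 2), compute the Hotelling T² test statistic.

Step 1 — sample mean vector:
  mean(A) = (3 + 5 + 4 + 7 + 3 + 4) / 6 = 26/6 = 4.3333
  mean(B) = (5 + 3 + 4 + 2 + 4 + 2) / 6 = 20/6 = 3.3333
  x̄ = (4.3333, 3.3333),  deviation x̄ - mu_0 = (4.3333, 3.3333) - (5, 2) = (-0.6667, 1.3333).

Step 2 — sample covariance matrix, S[i,j] = (1/(n-1)) · Σ_k (x_{k,i} - mean_i) · (x_{k,j} - mean_j), divisor n-1 = 5:
  S[A,A] = ((-1.3333)·(-1.3333) + (0.6667)·(0.6667) + (-0.3333)·(-0.3333) + (2.6667)·(2.6667) + (-1.3333)·(-1.3333) + (-0.3333)·(-0.3333)) / 5 = 11.3333/5 = 2.2667
  S[A,B] = ((-1.3333)·(1.6667) + (0.6667)·(-0.3333) + (-0.3333)·(0.6667) + (2.6667)·(-1.3333) + (-1.3333)·(0.6667) + (-0.3333)·(-1.3333)) / 5 = -6.6667/5 = -1.3333
  S[B,B] = ((1.6667)·(1.6667) + (-0.3333)·(-0.3333) + (0.6667)·(0.6667) + (-1.3333)·(-1.3333) + (0.6667)·(0.6667) + (-1.3333)·(-1.3333)) / 5 = 7.3333/5 = 1.4667
  S = [[2.2667, -1.3333],
 [-1.3333, 1.4667]].

Step 3 — invert S. det(S) = 2.2667·1.4667 - (-1.3333)² = 1.5467.
  S^{-1} = (1/det) · [[d, -b], [-b, a]] = [[0.9483, 0.8621],
 [0.8621, 1.4655]].

Step 4 — quadratic form (x̄ - mu_0)^T · S^{-1} · (x̄ - mu_0):
  S^{-1} · (x̄ - mu_0) = (0.5172, 1.3793),
  (x̄ - mu_0)^T · [...] = (-0.6667)·(0.5172) + (1.3333)·(1.3793) = 1.4943.

Step 5 — scale by n: T² = 6 · 1.4943 = 8.9655.

T² ≈ 8.9655


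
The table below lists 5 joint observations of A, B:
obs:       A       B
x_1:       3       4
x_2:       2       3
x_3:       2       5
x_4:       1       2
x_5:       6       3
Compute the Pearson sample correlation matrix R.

Step 1 — column means:
  mean(A) = (3 + 2 + 2 + 1 + 6) / 5 = 14/5 = 2.8
  mean(B) = (4 + 3 + 5 + 2 + 3) / 5 = 17/5 = 3.4

Step 2 — sample variances and covariances s[i,j] = (1/(n-1)) · Σ_k (x_{k,i} - mean_i) · (x_{k,j} - mean_j), with n-1 = 4:
  s[A,A] = ((0.2)·(0.2) + (-0.8)·(-0.8) + (-0.8)·(-0.8) + (-1.8)·(-1.8) + (3.2)·(3.2)) / 4 = 14.8/4 = 3.7
  s[A,B] = ((0.2)·(0.6) + (-0.8)·(-0.4) + (-0.8)·(1.6) + (-1.8)·(-1.4) + (3.2)·(-0.4)) / 4 = 0.4/4 = 0.1
  s[B,B] = ((0.6)·(0.6) + (-0.4)·(-0.4) + (1.6)·(1.6) + (-1.4)·(-1.4) + (-0.4)·(-0.4)) / 4 = 5.2/4 = 1.3
  Sample standard deviations s_i = √(s[i,i]):
  s(A) = √(3.7) = 1.9235
  s(B) = √(1.3) = 1.1402

Step 3 — r_{ij} = s_{ij} / (s_i · s_j):
  r[A,A] = 1 (diagonal).
  r[A,B] = 0.1 / (1.9235 · 1.1402) = 0.1 / 2.1932 = 0.0456
  r[B,B] = 1 (diagonal).

R is symmetric with unit diagonal. Assembling:

R = [[1, 0.0456],
 [0.0456, 1]]


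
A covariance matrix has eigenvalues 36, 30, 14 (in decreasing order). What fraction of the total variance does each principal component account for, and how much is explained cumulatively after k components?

Step 1 — total variance = trace(Sigma) = Σ λ_i = 36 + 30 + 14 = 80.

Step 2 — fraction explained by component i = λ_i / Σ λ:
  PC1: 36/80 = 0.45
  PC2: 30/80 = 0.375
  PC3: 14/80 = 0.175

Step 3 — cumulative fraction after k components = (λ_1 + ... + λ_k) / Σ λ:
  k = 1: 36/80 = 0.45
  k = 2: (36 + 30)/80 = 66/80 = 0.825
  k = 3: (36 + 30 + 14)/80 = 80/80 = 1

Summary (fraction, with percent):

explained: PC1 0.45 (45%), PC2 0.375 (37.5%), PC3 0.175 (17.5%);  cumulative: 0.45, 0.825, 1


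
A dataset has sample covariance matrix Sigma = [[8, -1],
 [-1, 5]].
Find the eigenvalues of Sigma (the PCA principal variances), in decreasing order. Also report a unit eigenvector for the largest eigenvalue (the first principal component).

Step 1 — characteristic polynomial of 2×2 Sigma:
  det(Sigma - λI) = λ² - trace · λ + det = 0.
  trace = 8 + 5 = 13, det = 8·5 - (-1)² = 39.
Step 2 — discriminant:
  Δ = trace² - 4·det = 169 - 156 = 13.
Step 3 — eigenvalues:
  λ = (trace ± √Δ)/2 = (13 ± 3.6056)/2,
  λ_1 = 8.3028,  λ_2 = 4.6972.

Step 4 — unit eigenvector for λ_1: solve (Sigma - λ_1 I)v = 0. First row:
  (8 - 8.3028)·v_x + (-1)·v_y = 0, i.e. (-0.3028)·v_x + (-1)·v_y = 0,
  so v ∝ (b, λ_1 - a) = (-1, 0.3028); multiply by -1 so the first entry is positive: u = (1, -0.3028).
  ||u|| = √((1)² + (-0.3028)²) = √(1.0917) ≈ 1.0448,
  v_1 = u/||u|| ≈ (0.9571, -0.2898) (||v_1|| = 1).

λ_1 = 8.3028,  λ_2 = 4.6972;  v_1 ≈ (0.9571, -0.2898)


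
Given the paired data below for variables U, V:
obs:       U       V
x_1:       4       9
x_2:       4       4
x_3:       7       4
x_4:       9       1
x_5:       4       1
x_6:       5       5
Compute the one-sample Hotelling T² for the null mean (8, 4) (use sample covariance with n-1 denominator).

Step 1 — sample mean vector:
  mean(U) = (4 + 4 + 7 + 9 + 4 + 5) / 6 = 33/6 = 5.5
  mean(V) = (9 + 4 + 4 + 1 + 1 + 5) / 6 = 24/6 = 4
  x̄ = (5.5, 4),  deviation x̄ - mu_0 = (5.5, 4) - (8, 4) = (-2.5, 0).

Step 2 — sample covariance matrix, S[i,j] = (1/(n-1)) · Σ_k (x_{k,i} - mean_i) · (x_{k,j} - mean_j), divisor n-1 = 5:
  S[U,U] = ((-1.5)·(-1.5) + (-1.5)·(-1.5) + (1.5)·(1.5) + (3.5)·(3.5) + (-1.5)·(-1.5) + (-0.5)·(-0.5)) / 5 = 21.5/5 = 4.3
  S[U,V] = ((-1.5)·(5) + (-1.5)·(0) + (1.5)·(0) + (3.5)·(-3) + (-1.5)·(-3) + (-0.5)·(1)) / 5 = -14/5 = -2.8
  S[V,V] = ((5)·(5) + (0)·(0) + (0)·(0) + (-3)·(-3) + (-3)·(-3) + (1)·(1)) / 5 = 44/5 = 8.8
  S = [[4.3, -2.8],
 [-2.8, 8.8]].

Step 3 — invert S. det(S) = 4.3·8.8 - (-2.8)² = 30.
  S^{-1} = (1/det) · [[d, -b], [-b, a]] = [[0.2933, 0.0933],
 [0.0933, 0.1433]].

Step 4 — quadratic form (x̄ - mu_0)^T · S^{-1} · (x̄ - mu_0):
  S^{-1} · (x̄ - mu_0) = (-0.7333, -0.2333),
  (x̄ - mu_0)^T · [...] = (-2.5)·(-0.7333) + (0)·(-0.2333) = 1.8333.

Step 5 — scale by n: T² = 6 · 1.8333 = 11.

T² ≈ 11


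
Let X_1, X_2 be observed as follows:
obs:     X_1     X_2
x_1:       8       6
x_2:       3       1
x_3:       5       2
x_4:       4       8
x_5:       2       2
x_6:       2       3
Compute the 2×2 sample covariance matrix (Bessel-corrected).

Step 1 — column means:
  mean(X_1) = (8 + 3 + 5 + 4 + 2 + 2) / 6 = 24/6 = 4
  mean(X_2) = (6 + 1 + 2 + 8 + 2 + 3) / 6 = 22/6 = 3.6667

Step 2 — sample covariance S[i,j] = (1/(n-1)) · Σ_k (x_{k,i} - mean_i) · (x_{k,j} - mean_j), with n-1 = 5.
  S[X_1,X_1] = ((4)·(4) + (-1)·(-1) + (1)·(1) + (0)·(0) + (-2)·(-2) + (-2)·(-2)) / 5 = 26/5 = 5.2
  S[X_1,X_2] = ((4)·(2.3333) + (-1)·(-2.6667) + (1)·(-1.6667) + (0)·(4.3333) + (-2)·(-1.6667) + (-2)·(-0.6667)) / 5 = 15/5 = 3
  S[X_2,X_2] = ((2.3333)·(2.3333) + (-2.6667)·(-2.6667) + (-1.6667)·(-1.6667) + (4.3333)·(4.3333) + (-1.6667)·(-1.6667) + (-0.6667)·(-0.6667)) / 5 = 37.3333/5 = 7.4667

S is symmetric (S[j,i] = S[i,j]). Assembling:

S = [[5.2, 3],
 [3, 7.4667]]


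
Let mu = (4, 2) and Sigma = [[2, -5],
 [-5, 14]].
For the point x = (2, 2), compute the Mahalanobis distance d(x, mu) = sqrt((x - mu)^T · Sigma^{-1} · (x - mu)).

Step 1 — centre the observation: (x - mu) = (-2, 0).

Step 2 — invert Sigma. det(Sigma) = 2·14 - (-5)² = 3.
  Sigma^{-1} = (1/det) · [[d, -b], [-b, a]] = [[4.6667, 1.6667],
 [1.6667, 0.6667]].

Step 3 — form the quadratic (x - mu)^T · Sigma^{-1} · (x - mu):
  Sigma^{-1} · (x - mu) = (-9.3333, -3.3333).
  (x - mu)^T · [Sigma^{-1} · (x - mu)] = (-2)·(-9.3333) + (0)·(-3.3333) = 18.6667.

Step 4 — take square root: d = √(18.6667) ≈ 4.3205.

d(x, mu) = √(18.6667) ≈ 4.3205


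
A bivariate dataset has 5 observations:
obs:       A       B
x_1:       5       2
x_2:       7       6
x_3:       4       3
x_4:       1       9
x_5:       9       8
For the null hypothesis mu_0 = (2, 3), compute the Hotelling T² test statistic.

Step 1 — sample mean vector:
  mean(A) = (5 + 7 + 4 + 1 + 9) / 5 = 26/5 = 5.2
  mean(B) = (2 + 6 + 3 + 9 + 8) / 5 = 28/5 = 5.6
  x̄ = (5.2, 5.6),  deviation x̄ - mu_0 = (5.2, 5.6) - (2, 3) = (3.2, 2.6).

Step 2 — sample covariance matrix, S[i,j] = (1/(n-1)) · Σ_k (x_{k,i} - mean_i) · (x_{k,j} - mean_j), divisor n-1 = 4:
  S[A,A] = ((-0.2)·(-0.2) + (1.8)·(1.8) + (-1.2)·(-1.2) + (-4.2)·(-4.2) + (3.8)·(3.8)) / 4 = 36.8/4 = 9.2
  S[A,B] = ((-0.2)·(-3.6) + (1.8)·(0.4) + (-1.2)·(-2.6) + (-4.2)·(3.4) + (3.8)·(2.4)) / 4 = -0.6/4 = -0.15
  S[B,B] = ((-3.6)·(-3.6) + (0.4)·(0.4) + (-2.6)·(-2.6) + (3.4)·(3.4) + (2.4)·(2.4)) / 4 = 37.2/4 = 9.3
  S = [[9.2, -0.15],
 [-0.15, 9.3]].

Step 3 — invert S. det(S) = 9.2·9.3 - (-0.15)² = 85.5375.
  S^{-1} = (1/det) · [[d, -b], [-b, a]] = [[0.1087, 0.0018],
 [0.0018, 0.1076]].

Step 4 — quadratic form (x̄ - mu_0)^T · S^{-1} · (x̄ - mu_0):
  S^{-1} · (x̄ - mu_0) = (0.3525, 0.2853),
  (x̄ - mu_0)^T · [...] = (3.2)·(0.3525) + (2.6)·(0.2853) = 1.8696.

Step 5 — scale by n: T² = 5 · 1.8696 = 9.3479.

T² ≈ 9.3479


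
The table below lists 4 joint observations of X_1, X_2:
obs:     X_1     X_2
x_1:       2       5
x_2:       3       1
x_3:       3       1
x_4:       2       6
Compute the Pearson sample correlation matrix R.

Step 1 — column means:
  mean(X_1) = (2 + 3 + 3 + 2) / 4 = 10/4 = 2.5
  mean(X_2) = (5 + 1 + 1 + 6) / 4 = 13/4 = 3.25

Step 2 — sample variances and covariances s[i,j] = (1/(n-1)) · Σ_k (x_{k,i} - mean_i) · (x_{k,j} - mean_j), with n-1 = 3:
  s[X_1,X_1] = ((-0.5)·(-0.5) + (0.5)·(0.5) + (0.5)·(0.5) + (-0.5)·(-0.5)) / 3 = 1/3 = 0.3333
  s[X_1,X_2] = ((-0.5)·(1.75) + (0.5)·(-2.25) + (0.5)·(-2.25) + (-0.5)·(2.75)) / 3 = -4.5/3 = -1.5
  s[X_2,X_2] = ((1.75)·(1.75) + (-2.25)·(-2.25) + (-2.25)·(-2.25) + (2.75)·(2.75)) / 3 = 20.75/3 = 6.9167
  Sample standard deviations s_i = √(s[i,i]):
  s(X_1) = √(0.3333) = 0.5774
  s(X_2) = √(6.9167) = 2.63

Step 3 — r_{ij} = s_{ij} / (s_i · s_j):
  r[X_1,X_1] = 1 (diagonal).
  r[X_1,X_2] = -1.5 / (0.5774 · 2.63) = -1.5 / 1.5184 = -0.9879
  r[X_2,X_2] = 1 (diagonal).

R is symmetric with unit diagonal. Assembling:

R = [[1, -0.9879],
 [-0.9879, 1]]


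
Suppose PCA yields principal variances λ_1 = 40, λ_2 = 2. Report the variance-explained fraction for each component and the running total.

Step 1 — total variance = trace(Sigma) = Σ λ_i = 40 + 2 = 42.

Step 2 — fraction explained by component i = λ_i / Σ λ:
  PC1: 40/42 = 0.9524
  PC2: 2/42 = 0.0476

Step 3 — cumulative fraction after k components = (λ_1 + ... + λ_k) / Σ λ:
  k = 1: 40/42 = 0.9524
  k = 2: (40 + 2)/42 = 42/42 = 1

Summary (fraction, with percent):

explained: PC1 0.9524 (95.24%), PC2 0.0476 (4.76%);  cumulative: 0.9524, 1


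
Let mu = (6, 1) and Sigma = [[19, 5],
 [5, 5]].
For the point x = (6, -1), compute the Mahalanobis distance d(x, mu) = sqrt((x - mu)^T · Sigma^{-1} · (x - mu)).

Step 1 — centre the observation: (x - mu) = (0, -2).

Step 2 — invert Sigma. det(Sigma) = 19·5 - (5)² = 70.
  Sigma^{-1} = (1/det) · [[d, -b], [-b, a]] = [[0.0714, -0.0714],
 [-0.0714, 0.2714]].

Step 3 — form the quadratic (x - mu)^T · Sigma^{-1} · (x - mu):
  Sigma^{-1} · (x - mu) = (0.1429, -0.5429).
  (x - mu)^T · [Sigma^{-1} · (x - mu)] = (0)·(0.1429) + (-2)·(-0.5429) = 1.0857.

Step 4 — take square root: d = √(1.0857) ≈ 1.042.

d(x, mu) = √(1.0857) ≈ 1.042


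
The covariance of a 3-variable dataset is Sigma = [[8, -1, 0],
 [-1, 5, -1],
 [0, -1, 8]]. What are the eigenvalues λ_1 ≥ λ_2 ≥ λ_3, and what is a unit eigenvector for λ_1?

Step 1 — characteristic polynomial p(λ) = det(λI - Sigma) = λ³ - tr·λ² + c_1·λ - det, where tr = trace, c_1 = sum of the principal 2×2 minors, det = det(Sigma):
  tr = 8 + 5 + 8 = 21,
  c_1 = (8·5 - (-1)²) + (8·8 - (0)²) + (5·8 - (-1)²) = 39 + 64 + 39 = 142,
  det = 8·(5·8 - (-1)²) - (-1)·((-1)·8 - (-1)·(0)) + (0)·((-1)·(-1) - 5·(0)) = 8·(39) - (-1)·(-8) + (0)·(1) = 304.
  So p(λ) = λ³ - 21λ² + 142λ - 304.
Step 2 — look for an integer root (rational root theorem: any rational root is an integer divisor of 304). Testing λ = 8:
  p(8) = 512 - 1344 + 1136 - 304 = 0  ✓
  Dividing out (λ - 8): p(λ) = (λ - 8)(λ² - 13λ + 38).
Step 3 — remaining eigenvalues from the quadratic λ² - 13λ + 38 = 0:
  Δ = 13² - 4·38 = 169 - 152 = 17,  λ = (13 ± √17)/2 = (13 ± 4.1231)/2 ≈ 8.5616 or 4.4384.
  Sorted: λ_1 = 8.5616,  λ_2 = 8,  λ_3 = 4.4384  (check: sum = 21 = tr ✓).

Step 4 — unit eigenvector for λ_1 ≈ 8.5616: v spans the null space of (Sigma - λ_1 I), whose rows are
  r_1 = (-0.5616, -1, 0),  r_2 = (-1, -3.5616, -1),  r_3 = (0, -1, -0.5616).
  v is orthogonal to every row, so take v ∝ r_1 × r_2 = ((-1)·(-1) - (0)·(-3.5616), (0)·(-1) - (-0.5616)·(-1), (-0.5616)·(-3.5616) - (-1)·(-1)) ≈ (1, -0.5616, 1).
  Let u = (1, -0.5616, 1).
  ||u|| = √((1)² + (-0.5616)² + (1)²) = √(2.3153) ≈ 1.5216,  v_1 = u/||u|| ≈ (0.6572, -0.369, 0.6572) (||v_1|| = 1).

λ_1 = 8.5616,  λ_2 = 8,  λ_3 = 4.4384;  v_1 ≈ (0.6572, -0.369, 0.6572)


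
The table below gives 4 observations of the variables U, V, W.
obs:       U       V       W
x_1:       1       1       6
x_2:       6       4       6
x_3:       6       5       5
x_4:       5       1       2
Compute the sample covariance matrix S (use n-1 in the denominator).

Step 1 — column means:
  mean(U) = (1 + 6 + 6 + 5) / 4 = 18/4 = 4.5
  mean(V) = (1 + 4 + 5 + 1) / 4 = 11/4 = 2.75
  mean(W) = (6 + 6 + 5 + 2) / 4 = 19/4 = 4.75

Step 2 — sample covariance S[i,j] = (1/(n-1)) · Σ_k (x_{k,i} - mean_i) · (x_{k,j} - mean_j), with n-1 = 3.
  S[U,U] = ((-3.5)·(-3.5) + (1.5)·(1.5) + (1.5)·(1.5) + (0.5)·(0.5)) / 3 = 17/3 = 5.6667
  S[U,V] = ((-3.5)·(-1.75) + (1.5)·(1.25) + (1.5)·(2.25) + (0.5)·(-1.75)) / 3 = 10.5/3 = 3.5
  S[U,W] = ((-3.5)·(1.25) + (1.5)·(1.25) + (1.5)·(0.25) + (0.5)·(-2.75)) / 3 = -3.5/3 = -1.1667
  S[V,V] = ((-1.75)·(-1.75) + (1.25)·(1.25) + (2.25)·(2.25) + (-1.75)·(-1.75)) / 3 = 12.75/3 = 4.25
  S[V,W] = ((-1.75)·(1.25) + (1.25)·(1.25) + (2.25)·(0.25) + (-1.75)·(-2.75)) / 3 = 4.75/3 = 1.5833
  S[W,W] = ((1.25)·(1.25) + (1.25)·(1.25) + (0.25)·(0.25) + (-2.75)·(-2.75)) / 3 = 10.75/3 = 3.5833

S is symmetric (S[j,i] = S[i,j]). Assembling:

S = [[5.6667, 3.5, -1.1667],
 [3.5, 4.25, 1.5833],
 [-1.1667, 1.5833, 3.5833]]


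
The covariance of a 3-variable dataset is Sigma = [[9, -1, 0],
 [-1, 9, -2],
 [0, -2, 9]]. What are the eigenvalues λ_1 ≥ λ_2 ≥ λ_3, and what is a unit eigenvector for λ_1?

Step 1 — characteristic polynomial p(λ) = det(λI - Sigma) = λ³ - tr·λ² + c_1·λ - det, where tr = trace, c_1 = sum of the principal 2×2 minors, det = det(Sigma):
  tr = 9 + 9 + 9 = 27,
  c_1 = (9·9 - (-1)²) + (9·9 - (0)²) + (9·9 - (-2)²) = 80 + 81 + 77 = 238,
  det = 9·(9·9 - (-2)²) - (-1)·((-1)·9 - (-2)·(0)) + (0)·((-1)·(-2) - 9·(0)) = 9·(77) - (-1)·(-9) + (0)·(2) = 684.
  So p(λ) = λ³ - 27λ² + 238λ - 684.
Step 2 — look for an integer root (rational root theorem: any rational root is an integer divisor of 684). Testing λ = 9:
  p(9) = 729 - 2187 + 2142 - 684 = 0  ✓
  Dividing out (λ - 9): p(λ) = (λ - 9)(λ² - 18λ + 76).
Step 3 — remaining eigenvalues from the quadratic λ² - 18λ + 76 = 0:
  Δ = 18² - 4·76 = 324 - 304 = 20,  λ = (18 ± √20)/2 = (18 ± 4.4721)/2 ≈ 11.2361 or 6.7639.
  Sorted: λ_1 = 11.2361,  λ_2 = 9,  λ_3 = 6.7639  (check: sum = 27 = tr ✓).

Step 4 — unit eigenvector for λ_1 ≈ 11.2361: v spans the null space of (Sigma - λ_1 I), whose rows are
  r_1 = (-2.2361, -1, 0),  r_2 = (-1, -2.2361, -2),  r_3 = (0, -2, -2.2361).
  v is orthogonal to every row, so take v ∝ r_1 × r_2 = ((-1)·(-2) - (0)·(-2.2361), (0)·(-1) - (-2.2361)·(-2), (-2.2361)·(-2.2361) - (-1)·(-1)) ≈ (2, -4.4721, 4).
  Let u = (2, -4.4721, 4).
  ||u|| = √((2)² + (-4.4721)² + (4)²) = √(40) ≈ 6.3246,  v_1 = u/||u|| ≈ (0.3162, -0.7071, 0.6325) (||v_1|| = 1).

λ_1 = 11.2361,  λ_2 = 9,  λ_3 = 6.7639;  v_1 ≈ (0.3162, -0.7071, 0.6325)


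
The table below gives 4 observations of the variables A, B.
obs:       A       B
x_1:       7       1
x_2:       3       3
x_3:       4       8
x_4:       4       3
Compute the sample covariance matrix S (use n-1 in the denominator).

Step 1 — column means:
  mean(A) = (7 + 3 + 4 + 4) / 4 = 18/4 = 4.5
  mean(B) = (1 + 3 + 8 + 3) / 4 = 15/4 = 3.75

Step 2 — sample covariance S[i,j] = (1/(n-1)) · Σ_k (x_{k,i} - mean_i) · (x_{k,j} - mean_j), with n-1 = 3.
  S[A,A] = ((2.5)·(2.5) + (-1.5)·(-1.5) + (-0.5)·(-0.5) + (-0.5)·(-0.5)) / 3 = 9/3 = 3
  S[A,B] = ((2.5)·(-2.75) + (-1.5)·(-0.75) + (-0.5)·(4.25) + (-0.5)·(-0.75)) / 3 = -7.5/3 = -2.5
  S[B,B] = ((-2.75)·(-2.75) + (-0.75)·(-0.75) + (4.25)·(4.25) + (-0.75)·(-0.75)) / 3 = 26.75/3 = 8.9167

S is symmetric (S[j,i] = S[i,j]). Assembling:

S = [[3, -2.5],
 [-2.5, 8.9167]]


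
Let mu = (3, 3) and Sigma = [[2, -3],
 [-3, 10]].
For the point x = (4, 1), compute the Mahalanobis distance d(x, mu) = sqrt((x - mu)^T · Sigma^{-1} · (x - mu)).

Step 1 — centre the observation: (x - mu) = (1, -2).

Step 2 — invert Sigma. det(Sigma) = 2·10 - (-3)² = 11.
  Sigma^{-1} = (1/det) · [[d, -b], [-b, a]] = [[0.9091, 0.2727],
 [0.2727, 0.1818]].

Step 3 — form the quadratic (x - mu)^T · Sigma^{-1} · (x - mu):
  Sigma^{-1} · (x - mu) = (0.3636, -0.0909).
  (x - mu)^T · [Sigma^{-1} · (x - mu)] = (1)·(0.3636) + (-2)·(-0.0909) = 0.5455.

Step 4 — take square root: d = √(0.5455) ≈ 0.7385.

d(x, mu) = √(0.5455) ≈ 0.7385


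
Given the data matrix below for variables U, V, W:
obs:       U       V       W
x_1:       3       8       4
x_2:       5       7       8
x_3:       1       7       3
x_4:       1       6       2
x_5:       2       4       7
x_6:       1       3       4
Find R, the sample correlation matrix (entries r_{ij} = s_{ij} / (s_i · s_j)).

Step 1 — column means:
  mean(U) = (3 + 5 + 1 + 1 + 2 + 1) / 6 = 13/6 = 2.1667
  mean(V) = (8 + 7 + 7 + 6 + 4 + 3) / 6 = 35/6 = 5.8333
  mean(W) = (4 + 8 + 3 + 2 + 7 + 4) / 6 = 28/6 = 4.6667

Step 2 — sample variances and covariances s[i,j] = (1/(n-1)) · Σ_k (x_{k,i} - mean_i) · (x_{k,j} - mean_j), with n-1 = 5:
  s[U,U] = ((0.8333)·(0.8333) + (2.8333)·(2.8333) + (-1.1667)·(-1.1667) + (-1.1667)·(-1.1667) + (-0.1667)·(-0.1667) + (-1.1667)·(-1.1667)) / 5 = 12.8333/5 = 2.5667
  s[U,V] = ((0.8333)·(2.1667) + (2.8333)·(1.1667) + (-1.1667)·(1.1667) + (-1.1667)·(0.1667) + (-0.1667)·(-1.8333) + (-1.1667)·(-2.8333)) / 5 = 7.1667/5 = 1.4333
  s[U,W] = ((0.8333)·(-0.6667) + (2.8333)·(3.3333) + (-1.1667)·(-1.6667) + (-1.1667)·(-2.6667) + (-0.1667)·(2.3333) + (-1.1667)·(-0.6667)) / 5 = 14.3333/5 = 2.8667
  s[V,V] = ((2.1667)·(2.1667) + (1.1667)·(1.1667) + (1.1667)·(1.1667) + (0.1667)·(0.1667) + (-1.8333)·(-1.8333) + (-2.8333)·(-2.8333)) / 5 = 18.8333/5 = 3.7667
  s[V,W] = ((2.1667)·(-0.6667) + (1.1667)·(3.3333) + (1.1667)·(-1.6667) + (0.1667)·(-2.6667) + (-1.8333)·(2.3333) + (-2.8333)·(-0.6667)) / 5 = -2.3333/5 = -0.4667
  s[W,W] = ((-0.6667)·(-0.6667) + (3.3333)·(3.3333) + (-1.6667)·(-1.6667) + (-2.6667)·(-2.6667) + (2.3333)·(2.3333) + (-0.6667)·(-0.6667)) / 5 = 27.3333/5 = 5.4667
  Sample standard deviations s_i = √(s[i,i]):
  s(U) = √(2.5667) = 1.6021
  s(V) = √(3.7667) = 1.9408
  s(W) = √(5.4667) = 2.3381

Step 3 — r_{ij} = s_{ij} / (s_i · s_j):
  r[U,U] = 1 (diagonal).
  r[U,V] = 1.4333 / (1.6021 · 1.9408) = 1.4333 / 3.1093 = 0.461
  r[U,W] = 2.8667 / (1.6021 · 2.3381) = 2.8667 / 3.7458 = 0.7653
  r[V,V] = 1 (diagonal).
  r[V,W] = -0.4667 / (1.9408 · 2.3381) = -0.4667 / 4.5377 = -0.1028
  r[W,W] = 1 (diagonal).

R is symmetric with unit diagonal. Assembling:

R = [[1, 0.461, 0.7653],
 [0.461, 1, -0.1028],
 [0.7653, -0.1028, 1]]


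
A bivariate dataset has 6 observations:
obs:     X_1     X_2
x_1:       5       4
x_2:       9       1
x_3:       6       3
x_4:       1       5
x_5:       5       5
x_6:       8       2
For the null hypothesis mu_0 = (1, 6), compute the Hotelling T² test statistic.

Step 1 — sample mean vector:
  mean(X_1) = (5 + 9 + 6 + 1 + 5 + 8) / 6 = 34/6 = 5.6667
  mean(X_2) = (4 + 1 + 3 + 5 + 5 + 2) / 6 = 20/6 = 3.3333
  x̄ = (5.6667, 3.3333),  deviation x̄ - mu_0 = (5.6667, 3.3333) - (1, 6) = (4.6667, -2.6667).

Step 2 — sample covariance matrix, S[i,j] = (1/(n-1)) · Σ_k (x_{k,i} - mean_i) · (x_{k,j} - mean_j), divisor n-1 = 5:
  S[X_1,X_1] = ((-0.6667)·(-0.6667) + (3.3333)·(3.3333) + (0.3333)·(0.3333) + (-4.6667)·(-4.6667) + (-0.6667)·(-0.6667) + (2.3333)·(2.3333)) / 5 = 39.3333/5 = 7.8667
  S[X_1,X_2] = ((-0.6667)·(0.6667) + (3.3333)·(-2.3333) + (0.3333)·(-0.3333) + (-4.6667)·(1.6667) + (-0.6667)·(1.6667) + (2.3333)·(-1.3333)) / 5 = -20.3333/5 = -4.0667
  S[X_2,X_2] = ((0.6667)·(0.6667) + (-2.3333)·(-2.3333) + (-0.3333)·(-0.3333) + (1.6667)·(1.6667) + (1.6667)·(1.6667) + (-1.3333)·(-1.3333)) / 5 = 13.3333/5 = 2.6667
  S = [[7.8667, -4.0667],
 [-4.0667, 2.6667]].

Step 3 — invert S. det(S) = 7.8667·2.6667 - (-4.0667)² = 4.44.
  S^{-1} = (1/det) · [[d, -b], [-b, a]] = [[0.6006, 0.9159],
 [0.9159, 1.7718]].

Step 4 — quadratic form (x̄ - mu_0)^T · S^{-1} · (x̄ - mu_0):
  S^{-1} · (x̄ - mu_0) = (0.3604, -0.4505),
  (x̄ - mu_0)^T · [...] = (4.6667)·(0.3604) + (-2.6667)·(-0.4505) = 2.8829.

Step 5 — scale by n: T² = 6 · 2.8829 = 17.2973.

T² ≈ 17.2973


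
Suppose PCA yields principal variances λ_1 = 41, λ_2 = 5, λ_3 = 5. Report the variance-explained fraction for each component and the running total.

Step 1 — total variance = trace(Sigma) = Σ λ_i = 41 + 5 + 5 = 51.

Step 2 — fraction explained by component i = λ_i / Σ λ:
  PC1: 41/51 = 0.8039
  PC2: 5/51 = 0.098
  PC3: 5/51 = 0.098

Step 3 — cumulative fraction after k components = (λ_1 + ... + λ_k) / Σ λ:
  k = 1: 41/51 = 0.8039
  k = 2: (41 + 5)/51 = 46/51 = 0.902
  k = 3: (41 + 5 + 5)/51 = 51/51 = 1

Summary (fraction, with percent):

explained: PC1 0.8039 (80.39%), PC2 0.098 (9.8%), PC3 0.098 (9.8%);  cumulative: 0.8039, 0.902, 1
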